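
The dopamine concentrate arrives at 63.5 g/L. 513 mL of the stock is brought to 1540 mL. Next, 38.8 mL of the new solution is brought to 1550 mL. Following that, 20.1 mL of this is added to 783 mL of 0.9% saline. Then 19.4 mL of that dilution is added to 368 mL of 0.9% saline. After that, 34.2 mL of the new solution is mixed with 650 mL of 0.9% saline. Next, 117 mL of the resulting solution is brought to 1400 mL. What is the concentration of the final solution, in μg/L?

2.77 μg/L

Overall dilution factor = 3.002 × 39.95 × 39.96 × 19.97 × 20.01 × 11.97 = 2.29 × 10⁷.
63.5 g/L / 2.29 × 10⁷ = 2.77 × 10⁻⁶ g/L = 2.77 μg/L.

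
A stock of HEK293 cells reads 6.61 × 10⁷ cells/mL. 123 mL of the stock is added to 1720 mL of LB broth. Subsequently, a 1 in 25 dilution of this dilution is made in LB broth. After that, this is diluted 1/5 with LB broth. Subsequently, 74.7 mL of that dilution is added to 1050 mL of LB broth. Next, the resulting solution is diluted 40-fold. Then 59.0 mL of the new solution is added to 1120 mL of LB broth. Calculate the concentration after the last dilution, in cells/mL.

Overall dilution factor = 14.98 × 25 × 5 × 15.06 × 40 × 19.98 = 2.25 × 10⁷.
6.61 × 10⁷ cells/mL / 2.25 × 10⁷ = 2.93 cells/mL.

2.93 cells/mL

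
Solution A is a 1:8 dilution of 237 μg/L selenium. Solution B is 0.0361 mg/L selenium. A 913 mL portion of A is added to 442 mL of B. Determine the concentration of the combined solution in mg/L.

0.0317 mg/L

C_A = 237 μg/L / 8 = 29.6 μg/L.
C_B = 0.0361 mg/L = 36.1 μg/L.
C_mix = (C_A·V_A + C_B·V_B)/(V_A + V_B) = (29.6×913 + 36.1×442) / 1355 = 31.7 μg/L = 0.0317 mg/L.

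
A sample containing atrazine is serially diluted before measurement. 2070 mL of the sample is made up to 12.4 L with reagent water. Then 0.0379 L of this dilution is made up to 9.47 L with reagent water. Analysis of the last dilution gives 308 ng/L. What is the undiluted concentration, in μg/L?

Overall dilution factor = 5.990 × 249.9 = 1497.
Original = 308 ng/L × 1497 = 4.61 × 10⁵ ng/L = 461 μg/L.

461 μg/L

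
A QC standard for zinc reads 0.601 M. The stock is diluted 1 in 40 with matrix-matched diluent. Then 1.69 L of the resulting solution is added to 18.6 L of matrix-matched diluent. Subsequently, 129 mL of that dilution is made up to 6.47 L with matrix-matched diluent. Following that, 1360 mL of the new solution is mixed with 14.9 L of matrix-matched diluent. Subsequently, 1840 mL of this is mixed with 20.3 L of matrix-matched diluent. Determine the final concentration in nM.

Overall dilution factor = 40 × 12.01 × 50.16 × 11.96 × 12.03 = 3.47 × 10⁶.
0.601 M / 3.47 × 10⁶ = 1.73 × 10⁻⁷ M = 173 nM.

173 nM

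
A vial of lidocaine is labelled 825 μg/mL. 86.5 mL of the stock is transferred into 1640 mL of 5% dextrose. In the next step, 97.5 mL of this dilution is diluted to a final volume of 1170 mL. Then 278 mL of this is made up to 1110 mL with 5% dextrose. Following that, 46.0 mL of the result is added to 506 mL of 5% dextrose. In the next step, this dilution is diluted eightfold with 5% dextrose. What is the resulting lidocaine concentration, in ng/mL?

Overall dilution factor = 19.96 × 12 × 3.993 × 12 × 8 = 9.18 × 10⁴.
825 μg/mL / 9.18 × 10⁴ = 8.99 × 10⁻³ μg/mL = 8.99 ng/mL.

8.99 ng/mL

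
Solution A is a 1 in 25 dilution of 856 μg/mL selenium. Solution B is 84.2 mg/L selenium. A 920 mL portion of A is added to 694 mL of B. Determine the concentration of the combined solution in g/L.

C_A = 856 μg/mL / 25 = 34.2 μg/mL.
C_B = 84.2 mg/L = 84.2 μg/mL.
C_mix = (C_A·V_A + C_B·V_B)/(V_A + V_B) = (34.2×920 + 84.2×694) / 1614 = 55.7 μg/mL = 0.0557 g/L.

0.0557 g/L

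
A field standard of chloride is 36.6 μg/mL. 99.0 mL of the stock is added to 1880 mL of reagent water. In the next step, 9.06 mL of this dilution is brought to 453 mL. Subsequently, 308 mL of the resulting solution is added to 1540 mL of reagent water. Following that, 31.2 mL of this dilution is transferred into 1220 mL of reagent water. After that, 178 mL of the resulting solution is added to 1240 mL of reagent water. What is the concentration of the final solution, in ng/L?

Overall dilution factor = 19.99 × 50 × 6 × 40.10 × 7.966 = 1.92 × 10⁶.
36.6 μg/mL / 1.92 × 10⁶ = 1.91 × 10⁻⁵ μg/mL = 19.1 ng/L.

19.1 ng/L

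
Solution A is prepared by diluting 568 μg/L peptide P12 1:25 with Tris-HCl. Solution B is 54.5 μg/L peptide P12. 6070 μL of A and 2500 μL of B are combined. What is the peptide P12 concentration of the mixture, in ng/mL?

32.0 ng/mL

C_A = 568 μg/L / 25 = 22.7 μg/L.
C_mix = (C_A·V_A + C_B·V_B)/(V_A + V_B) = (22.7×6070 + 54.5×2500) / 8570 = 32.0 μg/L = 32.0 ng/mL.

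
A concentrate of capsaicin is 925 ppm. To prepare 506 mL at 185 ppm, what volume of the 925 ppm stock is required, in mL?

101 mL

V₁ = C₂V₂/C₁ = 185 × 506 / 925 = 101 mL.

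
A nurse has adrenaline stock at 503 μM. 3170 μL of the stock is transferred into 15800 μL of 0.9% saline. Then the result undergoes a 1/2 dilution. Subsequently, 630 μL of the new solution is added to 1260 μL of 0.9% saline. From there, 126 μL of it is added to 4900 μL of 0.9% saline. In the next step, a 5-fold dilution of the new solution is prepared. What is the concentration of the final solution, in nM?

70.2 nM

Overall dilution factor = 5.984 × 2 × 3 × 39.89 × 5 = 7161.
503 μM / 7161 = 0.0702 μM = 70.2 nM.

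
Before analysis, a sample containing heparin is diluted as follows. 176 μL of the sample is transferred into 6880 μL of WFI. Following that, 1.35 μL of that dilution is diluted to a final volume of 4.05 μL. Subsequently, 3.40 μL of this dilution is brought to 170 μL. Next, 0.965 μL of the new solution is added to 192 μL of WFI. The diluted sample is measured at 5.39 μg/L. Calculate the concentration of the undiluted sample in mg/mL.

6.48 mg/mL

Overall dilution factor = 40.09 × 3 × 50 × 200.0 = 1.20 × 10⁶.
Original = 5.39 μg/L × 1.20 × 10⁶ = 6.48 × 10⁶ μg/L = 6.48 mg/mL.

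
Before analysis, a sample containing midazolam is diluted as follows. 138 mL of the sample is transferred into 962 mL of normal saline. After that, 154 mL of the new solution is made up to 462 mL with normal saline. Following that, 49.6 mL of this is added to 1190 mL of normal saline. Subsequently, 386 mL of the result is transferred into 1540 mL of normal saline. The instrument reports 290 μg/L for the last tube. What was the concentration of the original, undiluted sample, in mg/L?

865 mg/L

Overall dilution factor = 7.971 × 3 × 24.99 × 4.990 = 2982.
Original = 290 μg/L × 2982 = 8.65 × 10⁵ μg/L = 865 mg/L.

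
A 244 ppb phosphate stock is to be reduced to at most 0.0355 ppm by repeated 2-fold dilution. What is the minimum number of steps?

3

Need 2ⁿ ≥ 6.87, so n ≥ log(6.87)/log(2) = 2.78.
Minimum whole steps: n = 3.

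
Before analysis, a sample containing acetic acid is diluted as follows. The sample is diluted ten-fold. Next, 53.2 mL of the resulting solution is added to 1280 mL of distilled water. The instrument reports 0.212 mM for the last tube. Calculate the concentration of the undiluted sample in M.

Overall dilution factor = 10 × 25.06 = 251.
Original = 0.212 mM × 251 = 53.1 mM = 0.0531 M.

0.0531 M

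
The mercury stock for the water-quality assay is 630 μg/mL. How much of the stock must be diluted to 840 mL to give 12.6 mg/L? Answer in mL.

12.6 mg/L = 12.6 μg/mL.
V₁ = C₂V₂/C₁ = 12.6 × 840 / 630 = 16.8 mL.

16.8 mL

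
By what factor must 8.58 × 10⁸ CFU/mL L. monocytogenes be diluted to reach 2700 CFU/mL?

3.18 × 10⁵

Factor = C₀/C_target = 8.58 × 10⁸ CFU/mL / 2700 CFU/mL = 3.18 × 10⁵.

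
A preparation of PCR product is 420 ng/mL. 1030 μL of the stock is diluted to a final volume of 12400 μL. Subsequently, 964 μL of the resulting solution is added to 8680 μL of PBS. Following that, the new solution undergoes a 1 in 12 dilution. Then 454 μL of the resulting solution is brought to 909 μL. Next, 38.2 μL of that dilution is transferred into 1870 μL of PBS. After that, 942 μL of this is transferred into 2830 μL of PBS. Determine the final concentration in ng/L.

0.726 ng/L

Overall dilution factor = 12.04 × 10.00 × 12 × 2.002 × 49.95 × 4.004 = 5.79 × 10⁵.
420 ng/mL / 5.79 × 10⁵ = 7.26 × 10⁻⁴ ng/mL = 0.726 ng/L.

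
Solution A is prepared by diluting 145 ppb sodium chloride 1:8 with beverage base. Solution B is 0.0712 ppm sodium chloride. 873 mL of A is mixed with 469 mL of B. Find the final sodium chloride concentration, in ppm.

0.0367 ppm

C_A = 145 ppb / 8 = 18.1 ppb.
C_B = 0.0712 ppm = 71.2 ppb.
C_mix = (C_A·V_A + C_B·V_B)/(V_A + V_B) = (18.1×873 + 71.2×469) / 1342 = 36.7 ppb = 0.0367 ppm.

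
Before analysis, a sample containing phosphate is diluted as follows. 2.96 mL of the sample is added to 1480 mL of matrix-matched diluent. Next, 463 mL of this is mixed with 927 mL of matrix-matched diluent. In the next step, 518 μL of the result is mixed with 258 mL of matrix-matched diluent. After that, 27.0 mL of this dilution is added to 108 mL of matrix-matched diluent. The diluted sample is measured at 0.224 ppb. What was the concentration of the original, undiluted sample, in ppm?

841 ppm

Overall dilution factor = 501 × 3.002 × 499.1 × 5 = 3.75 × 10⁶.
Original = 0.224 ppb × 3.75 × 10⁶ = 8.41 × 10⁵ ppb = 841 ppm.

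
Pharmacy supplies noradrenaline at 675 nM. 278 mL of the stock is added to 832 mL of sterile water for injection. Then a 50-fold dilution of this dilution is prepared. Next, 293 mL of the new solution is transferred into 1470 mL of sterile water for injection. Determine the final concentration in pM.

562 pM

Overall dilution factor = 3.993 × 50 × 6.017 = 1201.
675 nM / 1201 = 0.562 nM = 562 pM.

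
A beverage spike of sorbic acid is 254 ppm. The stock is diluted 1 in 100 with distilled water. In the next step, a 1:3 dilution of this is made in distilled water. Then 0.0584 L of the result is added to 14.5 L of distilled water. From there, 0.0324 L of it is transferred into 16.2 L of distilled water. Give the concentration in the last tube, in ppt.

Overall dilution factor = 100 × 3 × 249.3 × 501 = 3.75 × 10⁷.
254 ppm / 3.75 × 10⁷ = 6.78 × 10⁻⁶ ppm = 6.78 ppt.

6.78 ppt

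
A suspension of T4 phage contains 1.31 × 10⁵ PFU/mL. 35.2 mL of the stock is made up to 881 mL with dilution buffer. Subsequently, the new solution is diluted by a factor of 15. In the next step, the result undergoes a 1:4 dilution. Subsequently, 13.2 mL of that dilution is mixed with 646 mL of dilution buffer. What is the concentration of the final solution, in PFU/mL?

Overall dilution factor = 25.03 × 15 × 4 × 49.94 = 7.50 × 10⁴.
1.31 × 10⁵ PFU/mL / 7.50 × 10⁴ = 1.75 PFU/mL.

1.75 PFU/mL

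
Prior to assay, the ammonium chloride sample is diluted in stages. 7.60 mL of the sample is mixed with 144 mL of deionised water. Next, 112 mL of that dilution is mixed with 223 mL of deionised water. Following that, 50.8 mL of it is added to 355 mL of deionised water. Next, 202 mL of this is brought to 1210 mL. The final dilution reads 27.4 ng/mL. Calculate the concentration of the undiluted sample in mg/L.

Overall dilution factor = 19.95 × 2.991 × 7.988 × 5.990 = 2855.
Original = 27.4 ng/mL × 2855 = 7.82 × 10⁴ ng/mL = 78.2 mg/L.

78.2 mg/L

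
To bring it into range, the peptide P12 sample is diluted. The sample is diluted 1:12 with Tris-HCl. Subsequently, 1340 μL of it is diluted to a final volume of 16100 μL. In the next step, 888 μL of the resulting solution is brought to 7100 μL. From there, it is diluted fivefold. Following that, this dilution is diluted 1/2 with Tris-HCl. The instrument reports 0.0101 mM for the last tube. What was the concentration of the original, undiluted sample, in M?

0.116 M

Overall dilution factor = 12 × 12.01 × 7.995 × 5 × 2 = 1.15 × 10⁴.
Original = 0.0101 mM × 1.15 × 10⁴ = 116 mM = 0.116 M.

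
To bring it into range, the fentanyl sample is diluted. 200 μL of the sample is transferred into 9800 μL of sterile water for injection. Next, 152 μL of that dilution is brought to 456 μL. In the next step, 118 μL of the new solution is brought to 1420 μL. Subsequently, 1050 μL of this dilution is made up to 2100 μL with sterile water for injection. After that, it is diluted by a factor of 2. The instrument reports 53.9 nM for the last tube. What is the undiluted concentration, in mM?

Overall dilution factor = 50 × 3 × 12.03 × 2 × 2 = 7220.
Original = 53.9 nM × 7220 = 3.89 × 10⁵ nM = 0.389 mM.

0.389 mM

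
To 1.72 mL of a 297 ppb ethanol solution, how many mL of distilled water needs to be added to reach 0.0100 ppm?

0.0100 ppm = 10.0 ppb.
V₂ = C₁V₁/C₂ = 297 × 1.72 / 10.0 = 51.1 mL.
Diluent to add = V₂ − V₁ = 51.1 − 1.72 = 49.4 mL.

49.4 mL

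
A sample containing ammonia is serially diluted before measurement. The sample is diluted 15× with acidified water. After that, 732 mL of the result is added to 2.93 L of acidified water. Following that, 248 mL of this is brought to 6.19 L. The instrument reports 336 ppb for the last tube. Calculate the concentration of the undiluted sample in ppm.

629 ppm

Overall dilution factor = 15 × 5.003 × 24.96 = 1873.
Original = 336 ppb × 1873 = 6.29 × 10⁵ ppb = 629 ppm.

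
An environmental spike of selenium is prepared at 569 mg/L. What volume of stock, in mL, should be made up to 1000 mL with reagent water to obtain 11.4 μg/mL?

11.4 μg/mL = 11.4 mg/L.
V₁ = C₂V₂/C₁ = 11.4 × 1000 / 569 = 20.0 mL.

20.0 mL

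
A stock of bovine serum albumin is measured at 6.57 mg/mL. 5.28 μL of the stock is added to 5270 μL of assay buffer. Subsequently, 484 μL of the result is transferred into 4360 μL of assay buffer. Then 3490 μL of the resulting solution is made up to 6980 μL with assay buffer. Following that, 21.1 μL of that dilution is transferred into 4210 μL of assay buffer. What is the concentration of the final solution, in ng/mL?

1.64 ng/mL

Overall dilution factor = 999.1 × 10.01 × 2 × 200.5 = 4.01 × 10⁶.
6.57 mg/mL / 4.01 × 10⁶ = 1.64 × 10⁻⁶ mg/mL = 1.64 ng/mL.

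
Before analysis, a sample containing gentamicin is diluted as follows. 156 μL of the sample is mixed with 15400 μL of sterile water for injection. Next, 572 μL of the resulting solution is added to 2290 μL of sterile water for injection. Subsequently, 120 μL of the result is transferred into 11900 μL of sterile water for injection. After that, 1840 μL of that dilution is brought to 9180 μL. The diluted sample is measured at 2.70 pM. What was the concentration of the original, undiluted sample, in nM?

Overall dilution factor = 99.72 × 5.003 × 100.2 × 4.989 = 2.49 × 10⁵.
Original = 2.70 pM × 2.49 × 10⁵ = 6.73 × 10⁵ pM = 673 nM.

673 nM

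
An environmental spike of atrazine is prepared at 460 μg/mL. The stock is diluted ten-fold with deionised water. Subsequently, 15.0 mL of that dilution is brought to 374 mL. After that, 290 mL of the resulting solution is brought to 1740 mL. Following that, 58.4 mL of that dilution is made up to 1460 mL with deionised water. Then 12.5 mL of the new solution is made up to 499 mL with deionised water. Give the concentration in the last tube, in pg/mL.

Overall dilution factor = 10 × 24.93 × 6 × 25 × 39.92 = 1.49 × 10⁶.
460 μg/mL / 1.49 × 10⁶ = 3.08 × 10⁻⁴ μg/mL = 308 pg/mL.

308 pg/mL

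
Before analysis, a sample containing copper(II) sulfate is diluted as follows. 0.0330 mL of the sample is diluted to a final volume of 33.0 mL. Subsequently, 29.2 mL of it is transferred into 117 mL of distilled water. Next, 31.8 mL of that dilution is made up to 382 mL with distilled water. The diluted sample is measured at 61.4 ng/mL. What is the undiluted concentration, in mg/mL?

Overall dilution factor = 1000 × 5.007 × 12.01 = 6.01 × 10⁴.
Original = 61.4 ng/mL × 6.01 × 10⁴ = 3.69 × 10⁶ ng/mL = 3.69 mg/mL.

3.69 mg/mL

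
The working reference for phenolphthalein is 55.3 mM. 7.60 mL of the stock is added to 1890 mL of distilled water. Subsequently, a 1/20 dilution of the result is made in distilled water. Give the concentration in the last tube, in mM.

0.0111 mM

Overall dilution factor = 249.7 × 20 = 4994.
55.3 mM / 4994 = 0.0111 mM.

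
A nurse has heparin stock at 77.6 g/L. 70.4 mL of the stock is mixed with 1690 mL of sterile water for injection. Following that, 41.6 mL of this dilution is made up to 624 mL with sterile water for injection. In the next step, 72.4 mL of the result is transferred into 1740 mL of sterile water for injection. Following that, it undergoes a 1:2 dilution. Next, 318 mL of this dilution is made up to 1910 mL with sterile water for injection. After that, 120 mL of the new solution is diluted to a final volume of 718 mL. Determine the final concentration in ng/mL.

115 ng/mL

Overall dilution factor = 25.01 × 15 × 25.03 × 2 × 6.006 × 5.983 = 6.75 × 10⁵.
77.6 g/L / 6.75 × 10⁵ = 1.15 × 10⁻⁴ g/L = 115 ng/mL.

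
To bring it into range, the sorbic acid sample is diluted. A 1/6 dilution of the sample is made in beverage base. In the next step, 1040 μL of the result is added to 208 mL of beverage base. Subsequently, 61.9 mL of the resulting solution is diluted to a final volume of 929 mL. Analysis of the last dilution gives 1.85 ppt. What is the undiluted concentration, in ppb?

33.5 ppb

Overall dilution factor = 6 × 201 × 15.01 = 1.81 × 10⁴.
Original = 1.85 ppt × 1.81 × 10⁴ = 3.35 × 10⁴ ppt = 33.5 ppb.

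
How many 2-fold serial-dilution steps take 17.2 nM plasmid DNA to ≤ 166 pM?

Need 2ⁿ ≥ 104, so n ≥ log(104)/log(2) = 6.70.
Minimum whole steps: n = 7.

7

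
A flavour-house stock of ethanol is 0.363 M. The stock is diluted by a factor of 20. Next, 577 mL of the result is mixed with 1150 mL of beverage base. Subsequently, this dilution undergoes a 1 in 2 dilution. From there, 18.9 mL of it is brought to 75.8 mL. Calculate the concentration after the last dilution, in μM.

756 μM

Overall dilution factor = 20 × 2.993 × 2 × 4.011 = 480.
0.363 M / 480 = 7.56 × 10⁻⁴ M = 756 μM.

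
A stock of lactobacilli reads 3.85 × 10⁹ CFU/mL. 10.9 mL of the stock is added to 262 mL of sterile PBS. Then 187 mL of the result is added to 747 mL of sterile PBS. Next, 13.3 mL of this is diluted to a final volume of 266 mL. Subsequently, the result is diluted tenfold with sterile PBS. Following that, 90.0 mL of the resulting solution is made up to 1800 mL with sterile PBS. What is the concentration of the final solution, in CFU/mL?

Overall dilution factor = 25.04 × 4.995 × 20 × 10 × 20 = 5.00 × 10⁵.
3.85 × 10⁹ CFU/mL / 5.00 × 10⁵ = 7700 CFU/mL.

7700 CFU/mL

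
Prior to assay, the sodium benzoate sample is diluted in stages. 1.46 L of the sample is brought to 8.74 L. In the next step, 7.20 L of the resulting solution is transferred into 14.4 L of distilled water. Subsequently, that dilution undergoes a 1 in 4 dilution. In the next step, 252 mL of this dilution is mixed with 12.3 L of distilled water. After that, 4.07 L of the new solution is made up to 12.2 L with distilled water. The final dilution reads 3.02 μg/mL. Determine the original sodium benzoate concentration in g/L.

32.4 g/L

Overall dilution factor = 5.986 × 3 × 4 × 49.81 × 2.998 = 1.07 × 10⁴.
Original = 3.02 μg/mL × 1.07 × 10⁴ = 3.24 × 10⁴ μg/mL = 32.4 g/L.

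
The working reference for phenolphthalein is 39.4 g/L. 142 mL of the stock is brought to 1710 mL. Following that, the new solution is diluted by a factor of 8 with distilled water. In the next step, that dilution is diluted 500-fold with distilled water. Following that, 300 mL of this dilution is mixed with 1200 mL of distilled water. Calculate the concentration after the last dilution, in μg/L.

Overall dilution factor = 12.04 × 8 × 500 × 5 = 2.41 × 10⁵.
39.4 g/L / 2.41 × 10⁵ = 1.64 × 10⁻⁴ g/L = 164 μg/L.

164 μg/L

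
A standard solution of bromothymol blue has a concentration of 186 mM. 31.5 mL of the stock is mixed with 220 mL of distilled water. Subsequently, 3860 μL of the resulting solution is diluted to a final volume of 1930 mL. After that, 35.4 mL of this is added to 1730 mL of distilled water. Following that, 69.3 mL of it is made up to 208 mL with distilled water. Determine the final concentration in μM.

0.311 μM

Overall dilution factor = 7.984 × 500 × 49.87 × 3.001 = 5.98 × 10⁵.
186 mM / 5.98 × 10⁵ = 3.11 × 10⁻⁴ mM = 0.311 μM.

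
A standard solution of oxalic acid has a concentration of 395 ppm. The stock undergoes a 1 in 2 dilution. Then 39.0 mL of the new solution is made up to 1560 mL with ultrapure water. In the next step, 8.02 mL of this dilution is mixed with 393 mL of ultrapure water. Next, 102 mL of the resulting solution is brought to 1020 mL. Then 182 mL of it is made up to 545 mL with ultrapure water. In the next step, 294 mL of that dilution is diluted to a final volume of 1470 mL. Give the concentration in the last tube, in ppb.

Overall dilution factor = 2 × 40 × 50.00 × 10 × 2.995 × 5 = 5.99 × 10⁵.
395 ppm / 5.99 × 10⁵ = 6.60 × 10⁻⁴ ppm = 0.660 ppb.

0.660 ppb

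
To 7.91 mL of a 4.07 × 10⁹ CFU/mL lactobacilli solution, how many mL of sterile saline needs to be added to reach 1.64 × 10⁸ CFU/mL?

188 mL

V₂ = C₁V₁/C₂ = 4.07 × 10⁹ × 7.91 / 1.64 × 10⁸ = 196 mL.
Diluent to add = V₂ − V₁ = 196 − 7.91 = 188 mL.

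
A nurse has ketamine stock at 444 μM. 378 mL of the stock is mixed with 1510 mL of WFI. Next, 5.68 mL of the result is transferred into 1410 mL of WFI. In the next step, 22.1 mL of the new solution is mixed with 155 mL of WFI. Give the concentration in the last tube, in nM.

44.5 nM

Overall dilution factor = 4.995 × 249.2 × 8.014 = 9976.
444 μM / 9976 = 0.0445 μM = 44.5 nM.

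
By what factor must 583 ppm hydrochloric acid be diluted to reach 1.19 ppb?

4.90 × 10⁵

Factor = C₀/C_target = 583 ppm / 1.19 ppb = 4.90 × 10⁵.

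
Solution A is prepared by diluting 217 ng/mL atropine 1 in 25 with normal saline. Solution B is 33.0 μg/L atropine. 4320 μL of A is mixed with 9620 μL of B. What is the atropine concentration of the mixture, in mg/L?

C_A = 217 ng/mL / 25 = 8.68 ng/mL.
C_B = 33.0 μg/L = 33.0 ng/mL.
C_mix = (C_A·V_A + C_B·V_B)/(V_A + V_B) = (8.68×4320 + 33.0×9620) / 13940 = 25.5 ng/mL = 0.0255 mg/L.

0.0255 mg/L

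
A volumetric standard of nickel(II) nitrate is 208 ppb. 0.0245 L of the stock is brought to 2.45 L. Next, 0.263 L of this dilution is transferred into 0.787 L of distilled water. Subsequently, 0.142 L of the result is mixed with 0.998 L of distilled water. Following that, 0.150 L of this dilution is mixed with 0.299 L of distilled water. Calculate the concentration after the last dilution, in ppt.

Overall dilution factor = 100 × 3.992 × 8.028 × 2.993 = 9594.
208 ppb / 9594 = 0.0217 ppb = 21.7 ppt.

21.7 ppt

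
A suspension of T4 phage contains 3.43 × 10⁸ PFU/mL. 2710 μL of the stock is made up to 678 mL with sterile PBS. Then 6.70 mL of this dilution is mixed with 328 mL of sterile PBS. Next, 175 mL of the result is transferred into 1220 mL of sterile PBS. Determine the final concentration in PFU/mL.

Overall dilution factor = 250.2 × 49.96 × 7.971 = 9.96 × 10⁴.
3.43 × 10⁸ PFU/mL / 9.96 × 10⁴ = 3440 PFU/mL.

3440 PFU/mL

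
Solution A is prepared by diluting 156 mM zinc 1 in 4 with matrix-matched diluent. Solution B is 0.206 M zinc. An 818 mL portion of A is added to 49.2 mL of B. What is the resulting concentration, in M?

C_A = 156 mM / 4 = 39.0 mM.
C_B = 0.206 M = 206 mM.
C_mix = (C_A·V_A + C_B·V_B)/(V_A + V_B) = (39.0×818 + 206×49.2) / 867.2 = 48.5 mM = 0.0485 M.

0.0485 M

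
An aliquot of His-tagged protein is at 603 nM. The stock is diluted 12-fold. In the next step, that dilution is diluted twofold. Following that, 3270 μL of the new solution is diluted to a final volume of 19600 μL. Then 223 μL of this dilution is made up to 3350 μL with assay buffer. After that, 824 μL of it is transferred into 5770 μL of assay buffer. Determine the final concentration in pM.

Overall dilution factor = 12 × 2 × 5.994 × 15.02 × 8.002 = 1.73 × 10⁴.
603 nM / 1.73 × 10⁴ = 0.0349 nM = 34.9 pM.

34.9 pM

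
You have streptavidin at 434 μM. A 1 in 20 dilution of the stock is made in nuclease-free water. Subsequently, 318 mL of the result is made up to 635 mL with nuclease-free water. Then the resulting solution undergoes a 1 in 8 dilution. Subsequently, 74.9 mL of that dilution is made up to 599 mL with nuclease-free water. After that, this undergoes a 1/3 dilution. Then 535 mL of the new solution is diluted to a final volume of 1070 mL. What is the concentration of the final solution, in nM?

Overall dilution factor = 20 × 1.997 × 8 × 7.997 × 3 × 2 = 1.53 × 10⁴.
434 μM / 1.53 × 10⁴ = 0.0283 μM = 28.3 nM.

28.3 nM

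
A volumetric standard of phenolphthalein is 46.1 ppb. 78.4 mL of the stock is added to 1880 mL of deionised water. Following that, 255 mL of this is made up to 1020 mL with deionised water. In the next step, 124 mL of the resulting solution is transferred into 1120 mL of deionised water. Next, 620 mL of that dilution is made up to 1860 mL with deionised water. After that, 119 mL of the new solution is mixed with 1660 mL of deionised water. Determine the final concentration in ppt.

Overall dilution factor = 24.98 × 4 × 10.03 × 3 × 14.95 = 4.50 × 10⁴.
46.1 ppb / 4.50 × 10⁴ = 1.03 × 10⁻³ ppb = 1.03 ppt.

1.03 ppt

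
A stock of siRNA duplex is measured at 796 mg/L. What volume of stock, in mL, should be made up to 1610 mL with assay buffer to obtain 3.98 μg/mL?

3.98 μg/mL = 3.98 mg/L.
V₁ = C₂V₂/C₁ = 3.98 × 1610 / 796 = 8.05 mL.

8.05 mL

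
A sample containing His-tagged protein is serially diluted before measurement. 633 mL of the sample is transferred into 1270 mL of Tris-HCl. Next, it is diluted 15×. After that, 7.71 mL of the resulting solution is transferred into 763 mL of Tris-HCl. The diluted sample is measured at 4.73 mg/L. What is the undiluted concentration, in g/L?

Overall dilution factor = 3.006 × 15 × 99.96 = 4508.
Original = 4.73 mg/L × 4508 = 2.13 × 10⁴ mg/L = 21.3 g/L.

21.3 g/L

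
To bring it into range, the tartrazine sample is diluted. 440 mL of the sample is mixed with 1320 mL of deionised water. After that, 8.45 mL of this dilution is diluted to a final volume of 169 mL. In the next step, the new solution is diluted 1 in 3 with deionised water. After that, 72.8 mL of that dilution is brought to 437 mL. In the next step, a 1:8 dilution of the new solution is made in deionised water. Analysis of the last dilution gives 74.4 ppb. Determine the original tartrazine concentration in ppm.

Overall dilution factor = 4 × 20 × 3 × 6.003 × 8 = 1.15 × 10⁴.
Original = 74.4 ppb × 1.15 × 10⁴ = 8.57 × 10⁵ ppb = 857 ppm.

857 ppm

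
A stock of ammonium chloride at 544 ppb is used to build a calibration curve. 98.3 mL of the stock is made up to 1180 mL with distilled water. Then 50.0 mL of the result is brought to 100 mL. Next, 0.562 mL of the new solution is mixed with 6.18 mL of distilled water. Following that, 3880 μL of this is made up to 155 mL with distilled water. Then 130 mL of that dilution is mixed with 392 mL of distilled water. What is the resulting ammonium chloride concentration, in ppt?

11.8 ppt

Overall dilution factor = 12.00 × 2 × 12.00 × 39.95 × 4.015 = 4.62 × 10⁴.
544 ppb / 4.62 × 10⁴ = 0.0118 ppb = 11.8 ppt.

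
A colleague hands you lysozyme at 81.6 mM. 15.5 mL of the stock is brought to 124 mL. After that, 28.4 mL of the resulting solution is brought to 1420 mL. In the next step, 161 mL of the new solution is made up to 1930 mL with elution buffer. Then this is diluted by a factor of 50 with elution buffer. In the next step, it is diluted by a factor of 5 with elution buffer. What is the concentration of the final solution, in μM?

0.0681 μM

Overall dilution factor = 8 × 50 × 11.99 × 50 × 5 = 1.20 × 10⁶.
81.6 mM / 1.20 × 10⁶ = 6.81 × 10⁻⁵ mM = 0.0681 μM.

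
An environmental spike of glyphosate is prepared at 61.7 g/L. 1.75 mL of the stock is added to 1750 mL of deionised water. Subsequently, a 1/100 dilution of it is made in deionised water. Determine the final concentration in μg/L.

Overall dilution factor = 1001 × 100 = 1.00 × 10⁵.
61.7 g/L / 1.00 × 10⁵ = 6.16 × 10⁻⁴ g/L = 616 μg/L.

616 μg/L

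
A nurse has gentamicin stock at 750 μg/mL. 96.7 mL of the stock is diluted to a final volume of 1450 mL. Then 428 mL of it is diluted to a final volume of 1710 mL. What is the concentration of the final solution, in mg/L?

Overall dilution factor = 14.99 × 3.995 = 59.9.
750 μg/mL / 59.9 = 12.5 μg/mL = 12.5 mg/L.

12.5 mg/L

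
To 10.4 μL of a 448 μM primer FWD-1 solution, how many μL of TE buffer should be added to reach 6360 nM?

722 μL

6360 nM = 6.36 μM.
V₂ = C₁V₁/C₂ = 448 × 10.4 / 6.36 = 733 μL.
Diluent to add = V₂ − V₁ = 733 − 10.4 = 722 μL.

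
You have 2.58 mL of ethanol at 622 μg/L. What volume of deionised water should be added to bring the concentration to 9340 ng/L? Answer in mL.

9340 ng/L = 9.34 μg/L.
V₂ = C₁V₁/C₂ = 622 × 2.58 / 9.34 = 172 mL.
Diluent to add = V₂ − V₁ = 172 − 2.58 = 169 mL.

169 mL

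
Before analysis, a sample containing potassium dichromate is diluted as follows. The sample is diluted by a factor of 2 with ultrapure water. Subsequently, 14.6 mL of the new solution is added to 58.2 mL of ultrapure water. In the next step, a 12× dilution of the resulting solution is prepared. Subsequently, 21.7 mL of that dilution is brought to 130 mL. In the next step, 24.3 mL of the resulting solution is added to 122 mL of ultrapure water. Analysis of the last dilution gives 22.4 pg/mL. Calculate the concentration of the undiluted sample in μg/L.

96.7 μg/L

Overall dilution factor = 2 × 4.986 × 12 × 5.991 × 6.021 = 4316.
Original = 22.4 pg/mL × 4316 = 9.67 × 10⁴ pg/mL = 96.7 μg/L.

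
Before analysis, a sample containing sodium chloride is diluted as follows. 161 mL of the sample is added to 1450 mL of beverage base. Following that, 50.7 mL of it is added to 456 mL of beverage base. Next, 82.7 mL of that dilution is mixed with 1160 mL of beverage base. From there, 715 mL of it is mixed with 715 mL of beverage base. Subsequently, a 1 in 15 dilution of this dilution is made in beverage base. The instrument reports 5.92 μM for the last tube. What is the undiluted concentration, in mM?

267 mM

Overall dilution factor = 10.01 × 9.994 × 15.03 × 2 × 15 = 4.51 × 10⁴.
Original = 5.92 μM × 4.51 × 10⁴ = 2.67 × 10⁵ μM = 267 mM.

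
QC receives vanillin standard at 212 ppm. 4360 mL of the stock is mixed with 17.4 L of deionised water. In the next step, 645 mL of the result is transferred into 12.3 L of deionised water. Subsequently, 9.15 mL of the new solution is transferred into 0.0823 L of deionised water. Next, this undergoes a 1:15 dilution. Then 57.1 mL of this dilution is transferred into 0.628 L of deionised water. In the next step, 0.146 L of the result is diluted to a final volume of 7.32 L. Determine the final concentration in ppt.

23.5 ppt

Overall dilution factor = 4.991 × 20.07 × 9.995 × 15 × 12.00 × 50.14 = 9.03 × 10⁶.
212 ppm / 9.03 × 10⁶ = 2.35 × 10⁻⁵ ppm = 23.5 ppt.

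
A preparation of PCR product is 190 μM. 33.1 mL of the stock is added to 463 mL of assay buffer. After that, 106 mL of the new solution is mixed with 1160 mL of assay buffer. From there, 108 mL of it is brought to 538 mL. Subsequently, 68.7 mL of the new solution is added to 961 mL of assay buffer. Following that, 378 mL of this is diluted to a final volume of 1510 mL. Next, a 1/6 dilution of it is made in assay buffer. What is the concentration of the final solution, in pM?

593 pM

Overall dilution factor = 14.99 × 11.94 × 4.981 × 14.99 × 3.995 × 6 = 3.20 × 10⁵.
190 μM / 3.20 × 10⁵ = 5.93 × 10⁻⁴ μM = 593 pM.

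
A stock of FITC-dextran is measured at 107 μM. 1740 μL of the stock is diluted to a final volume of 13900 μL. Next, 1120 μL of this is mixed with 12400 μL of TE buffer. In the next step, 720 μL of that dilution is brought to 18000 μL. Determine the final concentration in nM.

44.4 nM

Overall dilution factor = 7.989 × 12.07 × 25 = 2411.
107 μM / 2411 = 0.0444 μM = 44.4 nM.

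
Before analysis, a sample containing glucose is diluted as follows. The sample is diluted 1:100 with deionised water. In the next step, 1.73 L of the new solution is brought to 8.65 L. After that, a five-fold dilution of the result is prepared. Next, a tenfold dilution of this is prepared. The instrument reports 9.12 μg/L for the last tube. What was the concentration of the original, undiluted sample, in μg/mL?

228 μg/mL

Overall dilution factor = 100 × 5 × 5 × 10 = 2.50 × 10⁴.
Original = 9.12 μg/L × 2.50 × 10⁴ = 2.28 × 10⁵ μg/L = 228 μg/mL.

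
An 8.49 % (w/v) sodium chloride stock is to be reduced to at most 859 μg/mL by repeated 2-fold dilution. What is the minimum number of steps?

7

Need 2ⁿ ≥ 98.8, so n ≥ log(98.8)/log(2) = 6.63.
Minimum whole steps: n = 7.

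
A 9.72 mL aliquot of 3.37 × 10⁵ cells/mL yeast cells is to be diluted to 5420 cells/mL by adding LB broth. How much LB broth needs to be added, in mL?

595 mL

V₂ = C₁V₁/C₂ = 3.37 × 10⁵ × 9.72 / 5420 = 604 mL.
Diluent to add = V₂ − V₁ = 604 − 9.72 = 595 mL.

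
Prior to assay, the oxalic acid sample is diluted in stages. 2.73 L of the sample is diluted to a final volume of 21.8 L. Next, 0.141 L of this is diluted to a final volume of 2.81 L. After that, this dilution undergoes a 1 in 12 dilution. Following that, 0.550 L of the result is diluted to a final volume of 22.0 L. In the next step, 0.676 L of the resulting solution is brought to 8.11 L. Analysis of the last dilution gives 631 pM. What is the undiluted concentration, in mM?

Overall dilution factor = 7.985 × 19.93 × 12 × 40 × 12.00 = 9.16 × 10⁵.
Original = 631 pM × 9.16 × 10⁵ = 5.78 × 10⁸ pM = 0.578 mM.

0.578 mM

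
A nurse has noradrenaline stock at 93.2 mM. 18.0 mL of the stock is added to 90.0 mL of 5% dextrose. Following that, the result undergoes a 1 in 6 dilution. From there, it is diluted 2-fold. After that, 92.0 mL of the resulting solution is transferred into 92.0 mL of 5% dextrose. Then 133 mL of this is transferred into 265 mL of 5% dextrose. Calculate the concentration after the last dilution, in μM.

Overall dilution factor = 6 × 6 × 2 × 2 × 2.992 = 431.
93.2 mM / 431 = 0.216 mM = 216 μM.

216 μM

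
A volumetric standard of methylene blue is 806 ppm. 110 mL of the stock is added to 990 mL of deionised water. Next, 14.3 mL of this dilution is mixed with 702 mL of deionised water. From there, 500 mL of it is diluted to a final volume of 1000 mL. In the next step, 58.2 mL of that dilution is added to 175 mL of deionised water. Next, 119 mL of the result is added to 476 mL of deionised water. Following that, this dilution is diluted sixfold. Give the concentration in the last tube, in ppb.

Overall dilution factor = 10 × 50.09 × 2 × 4.007 × 5 × 6 = 1.20 × 10⁵.
806 ppm / 1.20 × 10⁵ = 6.69 × 10⁻³ ppm = 6.69 ppb.

6.69 ppb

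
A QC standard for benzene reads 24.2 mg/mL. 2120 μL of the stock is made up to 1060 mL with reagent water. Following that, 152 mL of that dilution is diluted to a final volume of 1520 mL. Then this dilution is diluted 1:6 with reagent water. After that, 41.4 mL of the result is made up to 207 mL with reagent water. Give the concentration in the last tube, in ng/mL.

161 ng/mL

Overall dilution factor = 500 × 10 × 6 × 5 = 1.50 × 10⁵.
24.2 mg/mL / 1.50 × 10⁵ = 1.61 × 10⁻⁴ mg/mL = 161 ng/mL.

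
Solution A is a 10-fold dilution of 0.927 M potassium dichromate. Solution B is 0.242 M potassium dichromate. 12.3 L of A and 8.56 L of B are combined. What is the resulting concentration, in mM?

C_A = 0.927 M / 10 = 0.0927 M.
C_mix = (C_A·V_A + C_B·V_B)/(V_A + V_B) = (0.0927×12.3 + 0.242×8.56) / 20.86 = 0.154 M = 154 mM.

154 mM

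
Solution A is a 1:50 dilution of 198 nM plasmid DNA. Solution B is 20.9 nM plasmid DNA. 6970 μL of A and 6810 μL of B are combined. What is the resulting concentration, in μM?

C_A = 198 nM / 50 = 3.96 nM.
C_mix = (C_A·V_A + C_B·V_B)/(V_A + V_B) = (3.96×6970 + 20.9×6810) / 13780 = 12.3 nM = 0.0123 μM.

0.0123 μM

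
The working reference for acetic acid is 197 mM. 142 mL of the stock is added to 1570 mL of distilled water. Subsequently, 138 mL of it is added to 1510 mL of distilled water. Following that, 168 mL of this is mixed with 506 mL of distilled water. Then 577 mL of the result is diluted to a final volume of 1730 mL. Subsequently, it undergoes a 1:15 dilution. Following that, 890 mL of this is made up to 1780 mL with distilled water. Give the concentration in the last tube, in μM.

3.79 μM

Overall dilution factor = 12.06 × 11.94 × 4.012 × 2.998 × 15 × 2 = 5.20 × 10⁴.
197 mM / 5.20 × 10⁴ = 3.79 × 10⁻³ mM = 3.79 μM.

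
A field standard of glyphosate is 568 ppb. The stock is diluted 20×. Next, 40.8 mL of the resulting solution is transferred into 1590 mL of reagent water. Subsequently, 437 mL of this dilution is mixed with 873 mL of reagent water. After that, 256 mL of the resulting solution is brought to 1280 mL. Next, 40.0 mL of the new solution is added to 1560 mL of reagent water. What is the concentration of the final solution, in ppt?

1.19 ppt

Overall dilution factor = 20 × 39.97 × 2.998 × 5 × 40 = 4.79 × 10⁵.
568 ppb / 4.79 × 10⁵ = 1.19 × 10⁻³ ppb = 1.19 ppt.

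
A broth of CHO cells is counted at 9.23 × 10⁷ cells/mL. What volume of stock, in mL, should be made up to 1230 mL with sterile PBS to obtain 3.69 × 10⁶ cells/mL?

49.2 mL

V₁ = C₂V₂/C₁ = 3.69 × 10⁶ × 1230 / 9.23 × 10⁷ = 49.2 mL.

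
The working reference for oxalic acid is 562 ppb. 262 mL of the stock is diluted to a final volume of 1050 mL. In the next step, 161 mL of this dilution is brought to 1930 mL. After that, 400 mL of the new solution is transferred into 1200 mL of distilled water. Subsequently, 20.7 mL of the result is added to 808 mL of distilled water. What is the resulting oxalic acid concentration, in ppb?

0.0731 ppb

Overall dilution factor = 4.008 × 11.99 × 4 × 40.03 = 7693.
562 ppb / 7693 = 0.0731 ppb.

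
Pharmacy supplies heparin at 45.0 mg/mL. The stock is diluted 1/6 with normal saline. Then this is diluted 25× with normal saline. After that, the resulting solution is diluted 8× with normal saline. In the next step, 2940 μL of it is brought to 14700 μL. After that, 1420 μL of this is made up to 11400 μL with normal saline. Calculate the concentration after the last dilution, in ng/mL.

Overall dilution factor = 6 × 25 × 8 × 5 × 8.028 = 4.82 × 10⁴.
45.0 mg/mL / 4.82 × 10⁴ = 9.34 × 10⁻⁴ mg/mL = 934 ng/mL.

934 ng/mL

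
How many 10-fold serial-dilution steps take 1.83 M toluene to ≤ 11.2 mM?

Need 10ⁿ ≥ 163, so n ≥ log(163)/log(10) = 2.21.
Minimum whole steps: n = 3.

3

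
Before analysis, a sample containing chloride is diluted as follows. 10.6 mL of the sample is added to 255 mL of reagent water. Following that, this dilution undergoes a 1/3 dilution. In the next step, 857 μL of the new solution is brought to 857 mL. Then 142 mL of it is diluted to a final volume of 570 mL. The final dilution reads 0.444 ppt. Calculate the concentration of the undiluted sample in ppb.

Overall dilution factor = 25.06 × 3 × 1000 × 4.014 = 3.02 × 10⁵.
Original = 0.444 ppt × 3.02 × 10⁵ = 1.34 × 10⁵ ppt = 134 ppb.

134 ppb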